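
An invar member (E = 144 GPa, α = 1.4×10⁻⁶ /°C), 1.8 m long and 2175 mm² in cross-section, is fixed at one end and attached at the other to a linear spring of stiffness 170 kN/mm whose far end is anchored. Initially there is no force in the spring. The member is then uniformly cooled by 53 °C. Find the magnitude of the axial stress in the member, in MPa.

σ ≈ 5.28 MPa (tensile)

The unrestrained thermal change is αΔT L = 1.4×10⁻⁶ × 53 × 1800 = 0.1336 mm.
Let P be the tensile force in the spring. The member extends elastically by PL/(AE) and the spring stretches by P/k; together these equal δ_free.
P [ L/(AE) + 1/k ] = δ_free → P [ 1800/(2175×144×10³) + 1/(170×10³) ] = 0.1336.
P = 0.1336 / 1.163×10⁻⁵ = 11480 N.
σ = P/A = 11480/2175 = 5.28 MPa.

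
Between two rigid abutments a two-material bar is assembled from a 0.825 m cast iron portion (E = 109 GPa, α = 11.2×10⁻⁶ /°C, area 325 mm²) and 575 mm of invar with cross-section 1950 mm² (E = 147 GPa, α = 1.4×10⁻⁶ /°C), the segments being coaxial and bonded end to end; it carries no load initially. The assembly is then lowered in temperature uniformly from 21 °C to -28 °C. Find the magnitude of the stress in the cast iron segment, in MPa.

Free thermal contraction of the whole bar: Σ αᵢΔT Lᵢ = 11.2×10⁻⁶×49×825 + 1.4×10⁻⁶×49×575 = 0.4922 mm.
The walls prevent any net length change, so an axial force P (same in every segment) develops. Compatibility: P · Σ Lᵢ/(AᵢEᵢ) = δ_free.
The series flexibility is Σ Lᵢ/(AᵢEᵢ) = 825/(325×109×10³) + 575/(1950×147×10³) = 2.529×10⁻⁵ mm/N.
So P = 0.4922 / 2.529×10⁻⁵ = 19.46 kN, tensile.
σ_{cast iron} = P / A = 19460 / 325 = 59.87 MPa.

σ ≈ 59.9 MPa (tensile)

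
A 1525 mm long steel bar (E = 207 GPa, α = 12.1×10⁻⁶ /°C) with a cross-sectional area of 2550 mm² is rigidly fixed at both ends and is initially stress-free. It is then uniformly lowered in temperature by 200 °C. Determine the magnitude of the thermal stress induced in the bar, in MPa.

With length fixed, the mechanical strain must cancel the thermal strain αΔT = 12.1×10⁻⁶ × 200 = 2420×10⁻⁶.
Hence σ = E·αΔT = 207×10³ × 2420×10⁻⁶ = 500.9 MPa, tensile.

σ ≈ 501 MPa (tensile)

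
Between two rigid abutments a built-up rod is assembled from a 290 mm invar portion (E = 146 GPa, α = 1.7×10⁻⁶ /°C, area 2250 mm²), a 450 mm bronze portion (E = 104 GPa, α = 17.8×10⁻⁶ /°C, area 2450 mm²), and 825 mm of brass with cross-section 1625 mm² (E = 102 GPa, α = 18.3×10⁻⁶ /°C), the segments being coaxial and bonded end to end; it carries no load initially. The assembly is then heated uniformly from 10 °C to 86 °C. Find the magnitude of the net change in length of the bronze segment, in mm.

|ΔL| ≈ 0.193 mm

With the walls removed the bar would change length by δ_free = Σ αᵢΔT Lᵢ = 1.7×10⁻⁶×76×290 + 17.8×10⁻⁶×76×450 + 18.3×10⁻⁶×76×825 = 1.794 mm.
The rigid supports impose zero overall length change; the single axial force P common to all segments must satisfy P Σ Lᵢ/(AᵢEᵢ) = δ_free.
The series flexibility is Σ Lᵢ/(AᵢEᵢ) = 290/(2250×146×10³) + 450/(2450×104×10³) + 825/(1625×102×10³) = 7.626×10⁻⁶ mm/N.
P = 1.794 / 7.626×10⁻⁶ = 235200 N = 235.2 kN, compressive.
For the bronze segment, free thermal change = 17.8×10⁻⁶×76×450 = 0.6088 mm and elastic change from P = 235200×450/(2450×104×10³) = 0.4154 mm; these oppose, so the net change is 0.193 mm (segment lengthens).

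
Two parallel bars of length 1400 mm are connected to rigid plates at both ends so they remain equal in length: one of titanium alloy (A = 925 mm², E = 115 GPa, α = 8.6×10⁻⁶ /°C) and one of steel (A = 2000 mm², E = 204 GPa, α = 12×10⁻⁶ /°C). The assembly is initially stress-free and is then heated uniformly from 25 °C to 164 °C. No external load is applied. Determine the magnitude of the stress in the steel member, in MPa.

Equilibrium of a rigid end plate with no external load gives equal and opposite internal forces ±P in the two members. Since α_{steel} > α_{titanium alloy}, heating drives the steel into compression and the titanium alloy into tension.
Setting the final lengths equal and cancelling L: (α₁ − α₂)ΔT = P/(A₁E₁) + P/(A₂E₂).
|α₁ − α₂|·ΔT = 3.4×10⁻⁶ × 139 = 0.0004726.
1/(A₁E₁) + 1/(A₂E₂) = 1/(925×115×10³) + 1/(2000×204×10³) = 1.185×10⁻⁸ N⁻¹.
So P = 0.0004726 / 1.185×10⁻⁸ = 39.88 kN.
σ_{steel} = P/A₂ = 39880/2000 = 19.94 MPa, compressive.

σ ≈ 19.9 MPa (compressive)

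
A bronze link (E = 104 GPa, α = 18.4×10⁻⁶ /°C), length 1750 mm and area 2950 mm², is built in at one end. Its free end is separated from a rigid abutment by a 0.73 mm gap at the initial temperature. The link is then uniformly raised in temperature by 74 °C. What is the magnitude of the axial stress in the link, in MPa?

σ ≈ 98.2 MPa (compressive)

Free thermal elongation = αΔT L = 18.4×10⁻⁶ × 74 × 1750 = 2.383 mm.
After closing the 0.73 mm clearance, 2.383 − 0.73 = 1.653 mm of expansion remains to be suppressed by the wall.
That suppressed elongation corresponds to σ = E·Δ/L = 104×10³ × 1.653/1750 = 98.22 MPa.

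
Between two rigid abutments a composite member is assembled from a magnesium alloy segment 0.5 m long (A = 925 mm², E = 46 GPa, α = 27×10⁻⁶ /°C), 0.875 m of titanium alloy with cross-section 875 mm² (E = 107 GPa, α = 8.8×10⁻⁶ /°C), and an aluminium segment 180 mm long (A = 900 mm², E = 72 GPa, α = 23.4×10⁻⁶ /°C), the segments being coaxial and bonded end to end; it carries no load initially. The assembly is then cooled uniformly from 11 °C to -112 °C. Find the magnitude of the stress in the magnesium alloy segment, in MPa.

σ ≈ 142 MPa (tensile)

Free thermal contraction of the whole bar: Σ αᵢΔT Lᵢ = 27×10⁻⁶×123×500 + 8.8×10⁻⁶×123×875 + 23.4×10⁻⁶×123×180 = 3.126 mm.
The rigid supports impose zero overall length change; the single axial force P common to all segments must satisfy P Σ Lᵢ/(AᵢEᵢ) = δ_free.
Σ Lᵢ/(AᵢEᵢ) = 500/(925×46×10³) + 875/(875×107×10³) + 180/(900×72×10³) = 2.387×10⁻⁵ mm/N.
Hence P = δ_free / Σ(L/AE) = 3.126/2.387×10⁻⁵ = 130.9 kN (tensile).
σ_{magnesium alloy} = P / A = 130900 / 925 = 141.5 MPa.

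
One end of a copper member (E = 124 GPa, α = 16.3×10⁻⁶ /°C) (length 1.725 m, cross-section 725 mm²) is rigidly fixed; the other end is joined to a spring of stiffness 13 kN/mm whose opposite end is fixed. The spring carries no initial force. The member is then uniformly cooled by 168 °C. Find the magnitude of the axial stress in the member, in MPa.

σ ≈ 67.8 MPa (tensile)

The unrestrained thermal change is αΔT L = 16.3×10⁻⁶ × 168 × 1725 = 4.724 mm.
Let P be the tensile force in the spring. The member extends elastically by PL/(AE) and the spring stretches by P/k; together these equal δ_free.
P [ L/(AE) + 1/k ] = δ_free → P [ 1725/(725×124×10³) + 1/(13×10³) ] = 4.724.
P = 4.724 / 9.611×10⁻⁵ = 49150 N.
σ = P/A = 49150/725 = 67.79 MPa.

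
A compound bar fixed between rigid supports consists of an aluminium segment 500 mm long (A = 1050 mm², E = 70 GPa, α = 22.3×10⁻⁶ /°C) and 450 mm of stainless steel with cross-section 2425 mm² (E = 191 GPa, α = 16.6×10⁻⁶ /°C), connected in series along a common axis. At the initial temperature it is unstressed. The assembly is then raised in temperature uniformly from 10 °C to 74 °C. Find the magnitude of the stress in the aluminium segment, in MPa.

σ ≈ 146 MPa (compressive)

Free thermal expansion of the whole bar: Σ αᵢΔT Lᵢ = 22.3×10⁻⁶×64×500 + 16.6×10⁻⁶×64×450 = 1.192 mm.
Since the ends are fixed, an axial force P builds up, equal in every segment, with P · Σ Lᵢ/(AᵢEᵢ) = δ_free.
Σ Lᵢ/(AᵢEᵢ) = 500/(1050×70×10³) + 450/(2425×191×10³) = 7.774×10⁻⁶ mm/N.
P = 1.192 / 7.774×10⁻⁶ = 153300 N = 153.3 kN, compressive.
σ_{aluminium} = P / A = 153300 / 1050 = 146 MPa.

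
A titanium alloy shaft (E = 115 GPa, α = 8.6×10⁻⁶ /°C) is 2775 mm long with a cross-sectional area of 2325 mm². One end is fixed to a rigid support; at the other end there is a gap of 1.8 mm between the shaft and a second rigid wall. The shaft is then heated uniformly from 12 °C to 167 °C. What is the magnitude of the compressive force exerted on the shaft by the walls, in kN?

If the wall were absent the shaft would grow by αΔT L = 8.6×10⁻⁶ × 155 × 2775 = 3.699 mm.
This exceeds the 1.8 mm gap, so the wall pushes back. The portion of expansion that must be recovered elastically is δ_free − gap = 3.699 − 1.8 = 1.899 mm.
So σ = E(δ_free − g)/L = 115×10³ × 1.899/2775 = 78.7 MPa.
P = σA = 78.7 × 2325 = 183 kN.

P ≈ 183 kN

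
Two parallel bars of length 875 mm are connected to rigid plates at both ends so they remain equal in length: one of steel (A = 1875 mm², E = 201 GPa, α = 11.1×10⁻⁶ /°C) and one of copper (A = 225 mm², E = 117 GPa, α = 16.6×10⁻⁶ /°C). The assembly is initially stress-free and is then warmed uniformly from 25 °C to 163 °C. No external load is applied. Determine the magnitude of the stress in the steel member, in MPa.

Both members must finish at the same length. With the larger α, the copper tends to over-expand; the plates restrain it, putting the copper in compression and the steel in tension. With no external load the two internal forces are equal and opposite, magnitude P.
Equating the net (thermal + elastic) strains gives |α₁ − α₂|·ΔT = P·[1/(A₁E₁) + 1/(A₂E₂)].
|α₁ − α₂|·ΔT = 5.5×10⁻⁶ × 138 = 0.000759.
1/(A₁E₁) + 1/(A₂E₂) = 1/(1875×201×10³) + 1/(225×117×10³) = 4.064×10⁻⁸ N⁻¹.
So P = 0.000759 / 4.064×10⁻⁸ = 18.68 kN.
σ_{steel} = P/A₁ = 18680/1875 = 9.961 MPa, tensile.

σ ≈ 9.96 MPa (tensile)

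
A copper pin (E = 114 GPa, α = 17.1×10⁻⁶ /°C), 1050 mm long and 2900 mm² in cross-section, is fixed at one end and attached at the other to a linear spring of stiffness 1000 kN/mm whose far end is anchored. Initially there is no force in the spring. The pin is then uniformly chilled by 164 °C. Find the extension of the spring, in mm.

Free thermal contraction: δ_free = αΔT L = 17.1×10⁻⁶ × 164 × 1050 = 2.945 mm.
With a force P in the spring, the elastic change of the pin is PL/(AE) and that of the spring is P/k; compatibility requires their sum to equal δ_free.
So P = δ_free / [L/(AE) + 1/k] = 2.945 / [ 1050/(2900×114×10³) + 1/(1000×10³) ].
P = 2.945 / 4.176×10⁻⁶ = 705100 N.
Spring extension = P/k = 705100/(1000×10³) = 0.7051 mm.

δ ≈ 0.705 mm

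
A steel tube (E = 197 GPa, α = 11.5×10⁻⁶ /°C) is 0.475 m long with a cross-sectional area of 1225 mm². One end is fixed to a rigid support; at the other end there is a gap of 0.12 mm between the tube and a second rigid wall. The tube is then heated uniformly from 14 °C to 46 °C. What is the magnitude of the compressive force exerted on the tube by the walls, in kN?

Unrestrained expansion: δ_free = αΔT L = 11.5×10⁻⁶ × 32 × 475 = 0.1748 mm.
After closing the 0.12 mm clearance, 0.1748 − 0.12 = 0.0548 mm of expansion remains to be suppressed by the wall.
That suppressed elongation corresponds to σ = E·Δ/L = 197×10³ × 0.0548/475 = 22.73 MPa.
P = σA = 22.73 × 1225 = 27.84 kN.

P ≈ 27.8 kN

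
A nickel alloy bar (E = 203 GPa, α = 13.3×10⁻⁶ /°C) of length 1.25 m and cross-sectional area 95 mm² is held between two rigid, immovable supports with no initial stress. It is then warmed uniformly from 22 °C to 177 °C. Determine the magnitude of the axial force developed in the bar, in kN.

Full restraint means ε = 0, so the stress is σ = EαΔT = 203×10³ × 13.3×10⁻⁶ × 155 = 418.5 MPa.
Axial force P = σA = 418.5 × 95 = 39760 N = 39.76 kN, compressive.

P ≈ 39.8 kN (compressive)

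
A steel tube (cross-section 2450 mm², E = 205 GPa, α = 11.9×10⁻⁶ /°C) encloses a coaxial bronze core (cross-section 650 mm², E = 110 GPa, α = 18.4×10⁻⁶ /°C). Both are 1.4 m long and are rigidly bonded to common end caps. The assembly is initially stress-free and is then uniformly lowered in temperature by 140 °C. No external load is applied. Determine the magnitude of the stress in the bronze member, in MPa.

Both members must finish at the same length. With the larger α, the bronze tends to over-contract; the plates restrain it, putting the bronze in tension and the steel in compression. With no external load the two internal forces are equal and opposite, magnitude P.
Setting the final lengths equal and cancelling L: (α₁ − α₂)ΔT = P/(A₁E₁) + P/(A₂E₂).
|α₁ − α₂|·ΔT = 6.5×10⁻⁶ × 140 = 0.00091.
1/(A₁E₁) + 1/(A₂E₂) = 1/(2450×205×10³) + 1/(650×110×10³) = 1.598×10⁻⁸ N⁻¹.
So P = 0.00091 / 1.598×10⁻⁸ = 56.96 kN.
σ_{bronze} = P/A₂ = 56960/650 = 87.63 MPa, tensile.

σ ≈ 87.6 MPa (tensile)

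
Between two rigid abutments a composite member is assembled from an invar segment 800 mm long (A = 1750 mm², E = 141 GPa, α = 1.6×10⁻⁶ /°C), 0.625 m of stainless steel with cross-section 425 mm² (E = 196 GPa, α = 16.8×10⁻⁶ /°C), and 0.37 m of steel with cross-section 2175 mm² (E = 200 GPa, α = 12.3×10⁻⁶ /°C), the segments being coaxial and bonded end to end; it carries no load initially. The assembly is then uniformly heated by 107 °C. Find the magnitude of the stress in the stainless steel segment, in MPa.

If the supports were absent, the total length change would be Σ αᵢΔT Lᵢ = 1.6×10⁻⁶×107×800 + 16.8×10⁻⁶×107×625 + 12.3×10⁻⁶×107×370 = 1.747 mm.
The walls prevent any net length change, so an axial force P (same in every segment) develops. Compatibility: P · Σ Lᵢ/(AᵢEᵢ) = δ_free.
Σ Lᵢ/(AᵢEᵢ) = 800/(1750×141×10³) + 625/(425×196×10³) + 370/(2175×200×10³) = 1.16×10⁻⁵ mm/N.
So P = 1.747 / 1.16×10⁻⁵ = 150.7 kN, compressive.
σ_{stainless steel} = P / A = 150700 / 425 = 354.6 MPa.

σ ≈ 355 MPa (compressive)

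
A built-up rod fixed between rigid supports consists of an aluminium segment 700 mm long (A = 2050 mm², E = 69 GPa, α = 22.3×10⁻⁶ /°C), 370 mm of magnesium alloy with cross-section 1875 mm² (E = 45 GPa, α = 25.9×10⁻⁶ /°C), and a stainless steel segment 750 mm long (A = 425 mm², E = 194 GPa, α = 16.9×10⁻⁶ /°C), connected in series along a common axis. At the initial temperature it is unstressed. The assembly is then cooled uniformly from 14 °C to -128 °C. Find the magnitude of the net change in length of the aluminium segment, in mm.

|ΔL| ≈ 0.773 mm

With the walls removed the bar would change length by δ_free = Σ αᵢΔT Lᵢ = 22.3×10⁻⁶×142×700 + 25.9×10⁻⁶×142×370 + 16.9×10⁻⁶×142×750 = 5.377 mm.
The walls prevent any net length change, so an axial force P (same in every segment) develops. Compatibility: P · Σ Lᵢ/(AᵢEᵢ) = δ_free.
The series flexibility is Σ Lᵢ/(AᵢEᵢ) = 700/(2050×69×10³) + 370/(1875×45×10³) + 750/(425×194×10³) = 1.843×10⁻⁵ mm/N.
Hence P = δ_free / Σ(L/AE) = 5.377/1.843×10⁻⁵ = 291.8 kN (tensile).
For the aluminium segment, free thermal change = 22.3×10⁻⁶×142×700 = 2.217 mm and elastic change from P = 291800×700/(2050×69×10³) = 1.444 mm; these oppose, so the net change is 0.773 mm (segment shortens).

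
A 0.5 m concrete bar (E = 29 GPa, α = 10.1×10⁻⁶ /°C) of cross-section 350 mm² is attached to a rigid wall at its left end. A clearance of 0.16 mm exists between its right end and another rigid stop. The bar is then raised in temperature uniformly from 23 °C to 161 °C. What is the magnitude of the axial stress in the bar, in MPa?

Unrestrained expansion: δ_free = αΔT L = 10.1×10⁻⁶ × 138 × 500 = 0.6969 mm.
The gap closes (δ_free > 0.16 mm) and the wall then resists a further 0.6969 − 0.16 = 0.5369 mm of expansion.
So σ = E(δ_free − g)/L = 29×10³ × 0.5369/500 = 31.14 MPa.

σ ≈ 31.1 MPa (compressive)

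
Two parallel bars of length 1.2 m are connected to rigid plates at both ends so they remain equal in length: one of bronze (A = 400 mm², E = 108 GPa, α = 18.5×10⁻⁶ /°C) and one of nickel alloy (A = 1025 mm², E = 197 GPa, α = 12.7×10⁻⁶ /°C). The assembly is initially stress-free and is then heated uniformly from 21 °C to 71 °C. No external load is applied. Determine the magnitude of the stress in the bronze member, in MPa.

Both members must finish at the same length. With the larger α, the bronze tends to over-expand; the plates restrain it, putting the bronze in compression and the nickel alloy in tension. With no external load the two internal forces are equal and opposite, magnitude P.
Equating the net (thermal + elastic) strains gives |α₁ − α₂|·ΔT = P·[1/(A₁E₁) + 1/(A₂E₂)].
|α₁ − α₂|·ΔT = 5.8×10⁻⁶ × 50 = 0.00029.
1/(A₁E₁) + 1/(A₂E₂) = 1/(400×108×10³) + 1/(1025×197×10³) = 2.81×10⁻⁸ N⁻¹.
So P = 0.00029 / 2.81×10⁻⁸ = 10.32 kN.
σ_{bronze} = P/A₁ = 10320/400 = 25.8 MPa, compressive.

σ ≈ 25.8 MPa (compressive)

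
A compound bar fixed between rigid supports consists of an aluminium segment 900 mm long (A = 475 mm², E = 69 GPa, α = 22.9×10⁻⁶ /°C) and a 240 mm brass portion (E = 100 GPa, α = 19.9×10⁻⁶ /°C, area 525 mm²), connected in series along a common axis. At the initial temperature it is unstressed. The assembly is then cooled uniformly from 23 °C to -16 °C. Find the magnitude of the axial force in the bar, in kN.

If the supports were absent, the total length change would be Σ αᵢΔT Lᵢ = 22.9×10⁻⁶×39×900 + 19.9×10⁻⁶×39×240 = 0.9901 mm.
Since the ends are fixed, an axial force P builds up, equal in every segment, with P · Σ Lᵢ/(AᵢEᵢ) = δ_free.
The series flexibility is Σ Lᵢ/(AᵢEᵢ) = 900/(475×69×10³) + 240/(525×100×10³) = 3.203×10⁻⁵ mm/N.
Hence P = δ_free / Σ(L/AE) = 0.9901/3.203×10⁻⁵ = 30.91 kN (tensile).

P ≈ 30.9 kN (tensile)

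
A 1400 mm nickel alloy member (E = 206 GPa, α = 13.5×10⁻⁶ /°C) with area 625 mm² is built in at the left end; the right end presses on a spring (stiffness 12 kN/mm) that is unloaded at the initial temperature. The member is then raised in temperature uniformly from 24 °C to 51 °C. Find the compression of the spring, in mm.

If the spring were absent the member would lengthen by αΔT L = 13.5×10⁻⁶ × 27 × 1400 = 0.5103 mm.
With a force P in the spring, the elastic change of the member is PL/(AE) and that of the spring is P/k; compatibility requires their sum to equal δ_free.
P [ L/(AE) + 1/k ] = δ_free → P [ 1400/(625×206×10³) + 1/(12×10³) ] = 0.5103.
P = 0.5103 / 9.421×10⁻⁵ = 5417 N.
Spring compression = P/k = 5417/(12×10³) = 0.4514 mm.

δ ≈ 0.451 mm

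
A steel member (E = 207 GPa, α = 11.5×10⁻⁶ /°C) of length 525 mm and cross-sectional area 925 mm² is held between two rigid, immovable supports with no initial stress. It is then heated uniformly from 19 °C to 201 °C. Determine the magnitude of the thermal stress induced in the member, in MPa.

σ ≈ 433 MPa (compressive)

With length fixed, the mechanical strain must cancel the thermal strain αΔT = 11.5×10⁻⁶ × 182 = 2093×10⁻⁶.
The stress required to suppress this strain is σ = Eε = 207×10³ × 2093×10⁻⁶ = 433.3 MPa, compressive since the member is trying to expand.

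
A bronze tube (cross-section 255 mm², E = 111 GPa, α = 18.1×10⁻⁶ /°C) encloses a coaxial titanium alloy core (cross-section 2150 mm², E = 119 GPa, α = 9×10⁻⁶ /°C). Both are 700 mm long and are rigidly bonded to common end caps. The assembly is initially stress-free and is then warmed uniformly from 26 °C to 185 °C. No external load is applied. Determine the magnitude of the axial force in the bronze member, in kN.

Both members must finish at the same length. With the larger α, the bronze tends to over-expand; the plates restrain it, putting the bronze in compression and the titanium alloy in tension. With no external load the two internal forces are equal and opposite, magnitude P.
Equating the net (thermal + elastic) strains gives |α₁ − α₂|·ΔT = P·[1/(A₁E₁) + 1/(A₂E₂)].
|α₁ − α₂|·ΔT = 9.1×10⁻⁶ × 159 = 0.001447.
1/(A₁E₁) + 1/(A₂E₂) = 1/(255×111×10³) + 1/(2150×119×10³) = 3.924×10⁻⁸ N⁻¹.
P = 0.001447 / 3.924×10⁻⁸ = 36870 N = 36.87 kN.

P ≈ 36.9 kN (compressive in the bronze)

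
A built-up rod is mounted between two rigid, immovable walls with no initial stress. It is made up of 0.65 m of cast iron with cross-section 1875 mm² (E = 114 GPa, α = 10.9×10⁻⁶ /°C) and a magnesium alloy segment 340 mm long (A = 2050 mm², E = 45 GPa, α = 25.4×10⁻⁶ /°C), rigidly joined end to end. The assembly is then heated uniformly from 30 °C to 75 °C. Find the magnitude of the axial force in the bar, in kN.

P ≈ 105 kN (compressive)

With the walls removed the bar would change length by δ_free = Σ αᵢΔT Lᵢ = 10.9×10⁻⁶×45×650 + 25.4×10⁻⁶×45×340 = 0.7074 mm.
The rigid supports impose zero overall length change; the single axial force P common to all segments must satisfy P Σ Lᵢ/(AᵢEᵢ) = δ_free.
Σ Lᵢ/(AᵢEᵢ) = 650/(1875×114×10³) + 340/(2050×45×10³) = 6.727×10⁻⁶ mm/N.
P = 0.7074 / 6.727×10⁻⁶ = 105200 N = 105.2 kN, compressive.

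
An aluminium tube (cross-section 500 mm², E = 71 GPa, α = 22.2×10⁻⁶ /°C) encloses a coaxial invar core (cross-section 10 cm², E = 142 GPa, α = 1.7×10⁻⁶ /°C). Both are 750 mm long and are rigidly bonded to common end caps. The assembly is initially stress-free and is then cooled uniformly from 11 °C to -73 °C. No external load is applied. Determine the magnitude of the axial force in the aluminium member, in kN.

Equilibrium of a rigid end plate with no external load gives equal and opposite internal forces ±P in the two members. Since α_{aluminium} > α_{invar}, cooling drives the aluminium into tension and the invar into compression.
Equating the net (thermal + elastic) strains gives |α₁ − α₂|·ΔT = P·[1/(A₁E₁) + 1/(A₂E₂)].
|α₁ − α₂|·ΔT = 20.5×10⁻⁶ × 84 = 0.001722.
1/(A₁E₁) + 1/(A₂E₂) = 1/(500×71×10³) + 1/(1000×142×10³) = 3.521×10⁻⁸ N⁻¹.
P = 0.001722 / 3.521×10⁻⁸ = 48900 N = 48.9 kN.

P ≈ 48.9 kN (tensile in the aluminium)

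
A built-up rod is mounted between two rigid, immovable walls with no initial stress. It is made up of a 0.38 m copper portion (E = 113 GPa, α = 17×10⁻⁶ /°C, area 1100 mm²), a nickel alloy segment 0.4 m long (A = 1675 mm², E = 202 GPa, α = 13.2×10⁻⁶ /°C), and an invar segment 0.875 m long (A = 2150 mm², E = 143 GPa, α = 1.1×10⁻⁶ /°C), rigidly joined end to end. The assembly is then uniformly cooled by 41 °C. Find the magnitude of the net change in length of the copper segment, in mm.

With the walls removed the bar would change length by δ_free = Σ αᵢΔT Lᵢ = 17×10⁻⁶×41×380 + 13.2×10⁻⁶×41×400 + 1.1×10⁻⁶×41×875 = 0.5208 mm.
Since the ends are fixed, an axial force P builds up, equal in every segment, with P · Σ Lᵢ/(AᵢEᵢ) = δ_free.
The series flexibility is Σ Lᵢ/(AᵢEᵢ) = 380/(1100×113×10³) + 400/(1675×202×10³) + 875/(2150×143×10³) = 7.085×10⁻⁶ mm/N.
So P = 0.5208 / 7.085×10⁻⁶ = 73.5 kN, tensile.
For the copper segment, free thermal change = 17×10⁻⁶×41×380 = 0.2649 mm and elastic change from P = 73500×380/(1100×113×10³) = 0.2247 mm; these oppose, so the net change is 0.0401 mm (segment shortens).

|ΔL| ≈ 0.0401 mm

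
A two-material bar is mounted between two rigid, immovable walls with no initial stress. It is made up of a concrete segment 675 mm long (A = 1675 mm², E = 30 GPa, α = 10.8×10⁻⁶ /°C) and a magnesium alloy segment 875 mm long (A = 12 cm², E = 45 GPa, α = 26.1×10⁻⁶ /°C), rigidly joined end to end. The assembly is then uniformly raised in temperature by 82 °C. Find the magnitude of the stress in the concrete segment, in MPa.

σ ≈ 49.8 MPa (compressive)

Free thermal expansion of the whole bar: Σ αᵢΔT Lᵢ = 10.8×10⁻⁶×82×675 + 26.1×10⁻⁶×82×875 = 2.47 mm.
The walls prevent any net length change, so an axial force P (same in every segment) develops. Compatibility: P · Σ Lᵢ/(AᵢEᵢ) = δ_free.
Σ Lᵢ/(AᵢEᵢ) = 675/(1675×30×10³) + 875/(1200×45×10³) = 2.964×10⁻⁵ mm/N.
P = 2.47 / 2.964×10⁻⁵ = 83360 N = 83.36 kN, compressive.
σ_{concrete} = P / A = 83360 / 1675 = 49.77 MPa.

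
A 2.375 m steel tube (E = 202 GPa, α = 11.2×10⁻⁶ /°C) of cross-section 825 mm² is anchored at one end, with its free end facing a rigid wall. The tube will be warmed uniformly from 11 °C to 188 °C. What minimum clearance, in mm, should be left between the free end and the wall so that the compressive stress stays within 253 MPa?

Free expansion if unrestrained: δ_free = αΔT L = 11.2×10⁻⁶ × 177 × 2375 = 4.708 mm.
At the allowable stress the elastic shortening the wall may impose is σL/E = 253 × 2375 / (202×10³) = 2.975 mm.
The gap must absorb the remainder: g_min = 4.708 − 2.975 = 1.734 mm.

g ≈ 1.73 mm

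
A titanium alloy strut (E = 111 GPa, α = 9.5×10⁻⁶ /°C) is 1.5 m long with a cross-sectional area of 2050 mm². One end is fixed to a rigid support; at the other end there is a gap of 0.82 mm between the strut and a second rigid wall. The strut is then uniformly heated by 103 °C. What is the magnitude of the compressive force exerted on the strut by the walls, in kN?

P ≈ 98.3 kN

Free thermal elongation = αΔT L = 9.5×10⁻⁶ × 103 × 1500 = 1.468 mm.
After closing the 0.82 mm clearance, 1.468 − 0.82 = 0.6477 mm of expansion remains to be suppressed by the wall.
Compatibility: PL/(AE) = 0.6477 mm, so σ = P/A = E × (0.6477/1500) = 47.93 MPa.
P = σA = 47.93 × 2050 = 98.26 kN.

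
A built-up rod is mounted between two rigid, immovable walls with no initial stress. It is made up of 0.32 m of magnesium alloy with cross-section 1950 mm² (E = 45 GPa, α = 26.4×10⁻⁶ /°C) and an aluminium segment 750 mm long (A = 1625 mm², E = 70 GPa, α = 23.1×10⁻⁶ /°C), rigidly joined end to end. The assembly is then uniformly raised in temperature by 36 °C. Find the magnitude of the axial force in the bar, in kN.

P ≈ 90.6 kN (compressive)

If the supports were absent, the total length change would be Σ αᵢΔT Lᵢ = 26.4×10⁻⁶×36×320 + 23.1×10⁻⁶×36×750 = 0.9278 mm.
Since the ends are fixed, an axial force P builds up, equal in every segment, with P · Σ Lᵢ/(AᵢEᵢ) = δ_free.
The series flexibility is Σ Lᵢ/(AᵢEᵢ) = 320/(1950×45×10³) + 750/(1625×70×10³) = 1.024×10⁻⁵ mm/N.
Hence P = δ_free / Σ(L/AE) = 0.9278/1.024×10⁻⁵ = 90.61 kN (compressive).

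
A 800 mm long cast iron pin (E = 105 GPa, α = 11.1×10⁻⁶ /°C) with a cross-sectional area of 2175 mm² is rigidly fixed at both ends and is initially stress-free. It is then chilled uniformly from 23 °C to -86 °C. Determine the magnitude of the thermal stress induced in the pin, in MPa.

σ ≈ 127 MPa (tensile)

The supports are rigid, so the total axial strain is zero. The restrained thermal strain is ε = αΔT = 11.1×10⁻⁶ × 109 = 1209.9×10⁻⁶.
σ = EαΔT = 105×10³ × 11.1×10⁻⁶ × 109 = 127 MPa (tensile; the pin is trying to contract).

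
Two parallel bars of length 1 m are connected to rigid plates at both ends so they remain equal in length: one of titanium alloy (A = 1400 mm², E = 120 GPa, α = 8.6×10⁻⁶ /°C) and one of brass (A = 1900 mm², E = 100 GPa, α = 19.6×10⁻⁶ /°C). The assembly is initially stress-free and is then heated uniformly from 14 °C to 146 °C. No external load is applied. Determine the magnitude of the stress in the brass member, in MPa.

Both members must finish at the same length. With the larger α, the brass tends to over-expand; the plates restrain it, putting the brass in compression and the titanium alloy in tension. With no external load the two internal forces are equal and opposite, magnitude P.
Equating the net (thermal + elastic) strains gives |α₁ − α₂|·ΔT = P·[1/(A₁E₁) + 1/(A₂E₂)].
|α₁ − α₂|·ΔT = 11×10⁻⁶ × 132 = 0.001452.
1/(A₁E₁) + 1/(A₂E₂) = 1/(1400×120×10³) + 1/(1900×100×10³) = 1.122×10⁻⁸ N⁻¹.
So P = 0.001452 / 1.122×10⁻⁸ = 129.5 kN.
σ_{brass} = P/A₂ = 129500/1900 = 68.14 MPa, compressive.

σ ≈ 68.1 MPa (compressive)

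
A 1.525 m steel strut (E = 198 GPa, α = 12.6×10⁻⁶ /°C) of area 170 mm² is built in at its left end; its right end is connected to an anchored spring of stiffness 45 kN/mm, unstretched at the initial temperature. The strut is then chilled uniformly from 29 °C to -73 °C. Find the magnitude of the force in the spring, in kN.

If the spring were absent the strut would shorten by αΔT L = 12.6×10⁻⁶ × 102 × 1525 = 1.96 mm.
Let P be the tensile force in the spring. The strut extends elastically by PL/(AE) and the spring stretches by P/k; together these equal δ_free.
So P = δ_free / [L/(AE) + 1/k] = 1.96 / [ 1525/(170×198×10³) + 1/(45×10³) ].
P = 1.96 / 6.753×10⁻⁵ = 29020 N.

P ≈ 29 kN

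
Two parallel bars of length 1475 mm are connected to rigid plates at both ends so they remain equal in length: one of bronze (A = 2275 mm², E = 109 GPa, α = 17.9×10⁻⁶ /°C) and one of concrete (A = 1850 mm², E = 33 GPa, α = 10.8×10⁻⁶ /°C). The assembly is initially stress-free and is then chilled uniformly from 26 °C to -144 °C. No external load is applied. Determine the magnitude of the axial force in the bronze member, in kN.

Both members must finish at the same length. With the larger α, the bronze tends to over-contract; the plates restrain it, putting the bronze in tension and the concrete in compression. With no external load the two internal forces are equal and opposite, magnitude P.
Compatibility of the two members (thermal + elastic change equal): (α₁ − α₂)ΔT = P·[1/(A₁E₁) + 1/(A₂E₂)].
|α₁ − α₂|·ΔT = 7.1×10⁻⁶ × 170 = 0.001207.
1/(A₁E₁) + 1/(A₂E₂) = 1/(2275×109×10³) + 1/(1850×33×10³) = 2.041×10⁻⁸ N⁻¹.
P = 0.001207 / 2.041×10⁻⁸ = 59130 N = 59.13 kN.

P ≈ 59.1 kN (tensile in the bronze)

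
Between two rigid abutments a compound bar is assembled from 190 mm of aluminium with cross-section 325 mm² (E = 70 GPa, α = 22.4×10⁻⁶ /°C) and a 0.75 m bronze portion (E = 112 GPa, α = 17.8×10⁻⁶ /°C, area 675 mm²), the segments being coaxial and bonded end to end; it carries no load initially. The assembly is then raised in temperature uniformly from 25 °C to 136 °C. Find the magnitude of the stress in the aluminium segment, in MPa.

σ ≈ 329 MPa (compressive)

If the supports were absent, the total length change would be Σ αᵢΔT Lᵢ = 22.4×10⁻⁶×111×190 + 17.8×10⁻⁶×111×750 = 1.954 mm.
The rigid supports impose zero overall length change; the single axial force P common to all segments must satisfy P Σ Lᵢ/(AᵢEᵢ) = δ_free.
The series flexibility is Σ Lᵢ/(AᵢEᵢ) = 190/(325×70×10³) + 750/(675×112×10³) = 1.827×10⁻⁵ mm/N.
So P = 1.954 / 1.827×10⁻⁵ = 107 kN, compressive.
σ_{aluminium} = P / A = 107000 / 325 = 329.1 MPa.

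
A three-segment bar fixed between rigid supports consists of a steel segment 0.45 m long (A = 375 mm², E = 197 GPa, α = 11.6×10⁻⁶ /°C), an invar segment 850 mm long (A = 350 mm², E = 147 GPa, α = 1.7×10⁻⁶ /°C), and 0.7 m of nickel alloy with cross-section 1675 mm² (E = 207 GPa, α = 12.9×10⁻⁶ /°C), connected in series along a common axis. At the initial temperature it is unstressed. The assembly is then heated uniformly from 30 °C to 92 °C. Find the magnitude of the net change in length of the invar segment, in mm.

With the walls removed the bar would change length by δ_free = Σ αᵢΔT Lᵢ = 11.6×10⁻⁶×62×450 + 1.7×10⁻⁶×62×850 + 12.9×10⁻⁶×62×700 = 0.9731 mm.
The walls prevent any net length change, so an axial force P (same in every segment) develops. Compatibility: P · Σ Lᵢ/(AᵢEᵢ) = δ_free.
Σ Lᵢ/(AᵢEᵢ) = 450/(375×197×10³) + 850/(350×147×10³) + 700/(1675×207×10³) = 2.463×10⁻⁵ mm/N.
Hence P = δ_free / Σ(L/AE) = 0.9731/2.463×10⁻⁵ = 39.51 kN (compressive).
For the invar segment, free thermal change = 1.7×10⁻⁶×62×850 = 0.08959 mm and elastic change from P = 39510×850/(350×147×10³) = 0.6527 mm; these oppose, so the net change is 0.563 mm (segment shortens).

|ΔL| ≈ 0.563 mm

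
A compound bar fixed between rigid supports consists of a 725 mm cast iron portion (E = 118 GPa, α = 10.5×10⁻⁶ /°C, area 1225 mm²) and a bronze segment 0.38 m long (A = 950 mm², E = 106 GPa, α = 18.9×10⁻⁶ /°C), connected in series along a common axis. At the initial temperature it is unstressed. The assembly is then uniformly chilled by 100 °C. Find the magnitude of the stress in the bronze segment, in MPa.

With the walls removed the bar would change length by δ_free = Σ αᵢΔT Lᵢ = 10.5×10⁻⁶×100×725 + 18.9×10⁻⁶×100×380 = 1.479 mm.
Since the ends are fixed, an axial force P builds up, equal in every segment, with P · Σ Lᵢ/(AᵢEᵢ) = δ_free.
The series flexibility is Σ Lᵢ/(AᵢEᵢ) = 725/(1225×118×10³) + 380/(950×106×10³) = 8.789×10⁻⁶ mm/N.
So P = 1.479 / 8.789×10⁻⁶ = 168.3 kN, tensile.
σ_{bronze} = P / A = 168300 / 950 = 177.2 MPa.

σ ≈ 177 MPa (tensile)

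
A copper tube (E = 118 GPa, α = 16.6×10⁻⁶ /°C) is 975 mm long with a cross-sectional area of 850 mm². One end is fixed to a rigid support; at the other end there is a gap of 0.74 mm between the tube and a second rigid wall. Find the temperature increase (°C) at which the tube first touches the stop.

The gap closes when αΔT L = 0.74 mm, since the tube is still unstressed at that instant.
So ΔT = g/(αL) = 0.74/(16.6×10⁻⁶ × 975) = 45.72 °C.

ΔT ≈ 45.7 °C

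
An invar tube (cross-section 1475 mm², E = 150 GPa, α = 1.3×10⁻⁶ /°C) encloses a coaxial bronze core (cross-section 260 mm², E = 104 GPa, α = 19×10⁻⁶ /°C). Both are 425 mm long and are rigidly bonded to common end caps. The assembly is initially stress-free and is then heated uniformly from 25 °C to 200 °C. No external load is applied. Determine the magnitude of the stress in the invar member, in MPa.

σ ≈ 50.6 MPa (tensile)

Equilibrium of a rigid end plate with no external load gives equal and opposite internal forces ±P in the two members. Since α_{bronze} > α_{invar}, heating drives the bronze into compression and the invar into tension.
Compatibility of the two members (thermal + elastic change equal): (α₁ − α₂)ΔT = P·[1/(A₁E₁) + 1/(A₂E₂)].
|α₁ − α₂|·ΔT = 17.7×10⁻⁶ × 175 = 0.003097.
1/(A₁E₁) + 1/(A₂E₂) = 1/(1475×150×10³) + 1/(260×104×10³) = 4.15×10⁻⁸ N⁻¹.
P = 0.003097 / 4.15×10⁻⁸ = 74630 N = 74.63 kN.
σ_{invar} = P/A₁ = 74630/1475 = 50.6 MPa, tensile.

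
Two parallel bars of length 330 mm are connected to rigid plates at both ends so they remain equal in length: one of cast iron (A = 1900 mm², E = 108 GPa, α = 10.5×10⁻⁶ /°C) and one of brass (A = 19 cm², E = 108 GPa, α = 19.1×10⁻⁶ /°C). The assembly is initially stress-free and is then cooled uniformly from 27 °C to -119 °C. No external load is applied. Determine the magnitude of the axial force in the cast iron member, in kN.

P ≈ 129 kN (compressive in the cast iron)

Equilibrium of a rigid end plate with no external load gives equal and opposite internal forces ±P in the two members. Since α_{brass} > α_{cast iron}, cooling drives the brass into tension and the cast iron into compression.
Equating the net (thermal + elastic) strains gives |α₁ − α₂|·ΔT = P·[1/(A₁E₁) + 1/(A₂E₂)].
|α₁ − α₂|·ΔT = 8.6×10⁻⁶ × 146 = 0.001256.
1/(A₁E₁) + 1/(A₂E₂) = 1/(1900×108×10³) + 1/(1900×108×10³) = 9.747×10⁻⁹ N⁻¹.
So P = 0.001256 / 9.747×10⁻⁹ = 128.8 kN.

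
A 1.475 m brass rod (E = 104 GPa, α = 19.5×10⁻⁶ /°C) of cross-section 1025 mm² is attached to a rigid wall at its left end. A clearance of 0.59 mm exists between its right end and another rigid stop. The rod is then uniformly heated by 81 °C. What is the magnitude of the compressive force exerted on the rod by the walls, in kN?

P ≈ 126 kN

If the wall were absent the rod would grow by αΔT L = 19.5×10⁻⁶ × 81 × 1475 = 2.33 mm.
This exceeds the 0.59 mm gap, so the wall pushes back. The portion of expansion that must be recovered elastically is δ_free − gap = 2.33 − 0.59 = 1.74 mm.
So σ = E(δ_free − g)/L = 104×10³ × 1.74/1475 = 122.7 MPa.
Force on the wall = σA = 122.7 × 1025 mm² = 125.7 kN.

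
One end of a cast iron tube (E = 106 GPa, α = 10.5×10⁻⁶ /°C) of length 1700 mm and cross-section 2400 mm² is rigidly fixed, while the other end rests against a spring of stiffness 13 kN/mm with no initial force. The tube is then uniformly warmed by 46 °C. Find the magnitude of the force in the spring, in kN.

The unrestrained thermal change is αΔT L = 10.5×10⁻⁶ × 46 × 1700 = 0.8211 mm.
Let P be the compressive force at the spring. The tube shortens elastically by PL/(AE) and the spring compresses by P/k; together these equal δ_free.
So P = δ_free / [L/(AE) + 1/k] = 0.8211 / [ 1700/(2400×106×10³) + 1/(13×10³) ].
P = 0.8211 / 8.361×10⁻⁵ = 9821 N.

P ≈ 9.82 kN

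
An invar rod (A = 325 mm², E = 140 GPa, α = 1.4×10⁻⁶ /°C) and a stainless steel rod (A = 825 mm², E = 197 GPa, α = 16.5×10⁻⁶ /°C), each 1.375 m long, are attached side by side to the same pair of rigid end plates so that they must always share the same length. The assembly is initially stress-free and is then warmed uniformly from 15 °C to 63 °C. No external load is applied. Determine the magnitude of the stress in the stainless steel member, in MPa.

Both members must finish at the same length. With the larger α, the stainless steel tends to over-expand; the plates restrain it, putting the stainless steel in compression and the invar in tension. With no external load the two internal forces are equal and opposite, magnitude P.
Compatibility of the two members (thermal + elastic change equal): (α₁ − α₂)ΔT = P·[1/(A₁E₁) + 1/(A₂E₂)].
|α₁ − α₂|·ΔT = 15.1×10⁻⁶ × 48 = 0.0007248.
1/(A₁E₁) + 1/(A₂E₂) = 1/(325×140×10³) + 1/(825×197×10³) = 2.813×10⁻⁸ N⁻¹.
So P = 0.0007248 / 2.813×10⁻⁸ = 25.77 kN.
σ_{stainless steel} = P/A₂ = 25770/825 = 31.23 MPa, compressive.

σ ≈ 31.2 MPa (compressive)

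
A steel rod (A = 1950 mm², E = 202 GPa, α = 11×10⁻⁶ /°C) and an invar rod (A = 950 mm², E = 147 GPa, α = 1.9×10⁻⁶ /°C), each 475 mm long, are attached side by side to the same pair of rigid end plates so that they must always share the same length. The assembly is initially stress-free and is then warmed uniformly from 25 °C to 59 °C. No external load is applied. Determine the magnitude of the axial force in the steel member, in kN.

The steel has the larger α, so on heating it would change length more than the invar if both were free. The rigid plates force a common final length, so the steel is put into compression and the invar into tension, with equal and opposite forces P (no external load).
Compatibility of the two members (thermal + elastic change equal): (α₁ − α₂)ΔT = P·[1/(A₁E₁) + 1/(A₂E₂)].
|α₁ − α₂|·ΔT = 9.1×10⁻⁶ × 34 = 0.0003094.
1/(A₁E₁) + 1/(A₂E₂) = 1/(1950×202×10³) + 1/(950×147×10³) = 9.699×10⁻⁹ N⁻¹.
So P = 0.0003094 / 9.699×10⁻⁹ = 31.9 kN.

P ≈ 31.9 kN (compressive in the steel)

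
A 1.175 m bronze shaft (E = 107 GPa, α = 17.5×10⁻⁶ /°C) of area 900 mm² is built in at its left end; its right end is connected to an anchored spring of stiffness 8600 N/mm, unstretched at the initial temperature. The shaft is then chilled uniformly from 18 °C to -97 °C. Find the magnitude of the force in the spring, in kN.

Free thermal contraction: δ_free = αΔT L = 17.5×10⁻⁶ × 115 × 1175 = 2.365 mm.
Let P be the tensile force in the spring. The shaft extends elastically by PL/(AE) and the spring stretches by P/k; together these equal δ_free.
So P = δ_free / [L/(AE) + 1/k] = 2.365 / [ 1175/(900×107×10³) + 1/(8600) ].
P = 2.365 / 0.0001285 = 18410 N.

P ≈ 18.4 kN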